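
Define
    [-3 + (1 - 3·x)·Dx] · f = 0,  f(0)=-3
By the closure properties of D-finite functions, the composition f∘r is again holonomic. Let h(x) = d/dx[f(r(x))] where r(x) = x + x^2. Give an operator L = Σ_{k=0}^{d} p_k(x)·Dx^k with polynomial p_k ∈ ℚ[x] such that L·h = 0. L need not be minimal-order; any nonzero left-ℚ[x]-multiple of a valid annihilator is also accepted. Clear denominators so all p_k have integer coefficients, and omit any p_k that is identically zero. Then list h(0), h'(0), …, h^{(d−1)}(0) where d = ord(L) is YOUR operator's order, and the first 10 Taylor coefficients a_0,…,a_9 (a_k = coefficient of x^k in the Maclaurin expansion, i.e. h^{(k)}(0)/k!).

f: a_k = -3, -9, -27, -81, -243, -729, -2187, -6561, -19683, -59049, …
Substitute x→r, Dx→(1/r')Dx; clear ⇒ L₀.
h₀' ⇒ L via d/dx closure of L₀.
L = (8 + 18·x + 18·x^2) + (-1 + x + 9·x^2 + 6·x^3)·Dx  (order 1).
h: a_k = -9, -72, -405, -2052, -9720, -44226, -195615, -847584, -3615111, -15228810, …
ICs: h(0) = -9.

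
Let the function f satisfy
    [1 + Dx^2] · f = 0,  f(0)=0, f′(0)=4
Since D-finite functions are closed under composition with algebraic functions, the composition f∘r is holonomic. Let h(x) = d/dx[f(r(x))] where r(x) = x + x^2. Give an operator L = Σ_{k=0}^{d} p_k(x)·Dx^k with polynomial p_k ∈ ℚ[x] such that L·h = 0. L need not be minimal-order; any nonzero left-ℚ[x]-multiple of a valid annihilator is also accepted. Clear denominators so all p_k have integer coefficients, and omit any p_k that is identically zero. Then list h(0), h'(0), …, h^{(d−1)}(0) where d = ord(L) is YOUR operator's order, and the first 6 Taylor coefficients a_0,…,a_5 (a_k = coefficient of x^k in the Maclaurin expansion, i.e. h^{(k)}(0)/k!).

f: a_k = 0, 4, 0, -2/3, 0, 1/30, …
Change of var in L_f (x↦r) gives L₀.
Derive L from L₀ (diff closure).
L = (13 + 8·x + 24·x^2 + 32·x^3 + 16·x^4) + (-6 - 12·x)·Dx + (1 + 4·x + 4·x^2)·Dx^2  (order 2).
h: a_k = 4, 8, -2, -8, -59/6, -3, …
ICs: h(0) = 4, h′(0) = 8.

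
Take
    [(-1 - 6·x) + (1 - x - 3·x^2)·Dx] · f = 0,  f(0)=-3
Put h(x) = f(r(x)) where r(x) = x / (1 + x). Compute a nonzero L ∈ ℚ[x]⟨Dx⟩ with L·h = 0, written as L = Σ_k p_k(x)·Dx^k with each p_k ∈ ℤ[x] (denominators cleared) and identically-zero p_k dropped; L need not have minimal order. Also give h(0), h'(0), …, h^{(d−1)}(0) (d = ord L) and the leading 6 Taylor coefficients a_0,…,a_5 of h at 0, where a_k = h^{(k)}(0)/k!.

L = (1 + 7·x) + (-1 - 2·x + 2·x^2 + 3·x^3)·Dx  (order 1).
h: a_k = -3, -3, -9, 0, -27, 27, …
ICs: h(0) = -3.

f: a_k = -3, -3, -12, -21, -57, -120, …
L₀ from L_f via x↦r, Dx↦r'^{-1}Dx.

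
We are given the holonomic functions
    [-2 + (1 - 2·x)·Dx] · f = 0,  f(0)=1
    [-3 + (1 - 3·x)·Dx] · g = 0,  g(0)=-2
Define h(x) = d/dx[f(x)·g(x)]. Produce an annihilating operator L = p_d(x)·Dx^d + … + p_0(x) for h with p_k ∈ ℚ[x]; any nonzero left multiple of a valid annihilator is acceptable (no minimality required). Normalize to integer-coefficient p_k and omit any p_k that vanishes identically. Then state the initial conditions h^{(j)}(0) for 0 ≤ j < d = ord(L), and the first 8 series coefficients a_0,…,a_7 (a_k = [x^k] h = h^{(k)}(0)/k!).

f: a_k = 1, 2, 4, 8, 16, 32, 64, 128, …
g: a_k = -2, -6, -18, -54, -162, -486, -1458, -4374, …
h₀=f·g: eliminate ⇒ L₀, order ≤ 1·1.
Differentiate: ansatz ord ≤ ord L₀ ⇒ L.
L = (38 - 180·x + 216·x^2) + (-5 + 37·x - 90·x^2 + 72·x^3)·Dx  (order 1).
h: a_k = -10, -76, -390, -1688, -6650, -24708, -88270, -306736, …
ICs: h(0) = -10.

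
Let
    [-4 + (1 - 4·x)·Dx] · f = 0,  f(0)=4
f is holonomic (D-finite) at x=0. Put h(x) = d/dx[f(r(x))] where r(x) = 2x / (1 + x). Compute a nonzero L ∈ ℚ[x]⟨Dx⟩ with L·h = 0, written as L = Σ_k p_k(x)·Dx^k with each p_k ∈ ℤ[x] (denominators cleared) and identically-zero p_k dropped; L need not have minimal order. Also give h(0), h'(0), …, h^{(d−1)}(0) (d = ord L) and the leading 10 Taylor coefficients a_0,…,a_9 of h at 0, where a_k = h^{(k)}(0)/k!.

L = 14 + (-1 + 7·x)·Dx  (order 1).
h: a_k = 32, 448, 4704, 43904, 384160, 3226944, 26353376, 210827008, 1660262688, 12913154240, …
ICs: h(0) = 32.

f: a_k = 4, 16, 64, 256, 1024, 4096, 16384, 65536, 262144, 1048576, …
Change of var in L_f (x↦r) gives L₀.
Derive L from L₀ (diff closure).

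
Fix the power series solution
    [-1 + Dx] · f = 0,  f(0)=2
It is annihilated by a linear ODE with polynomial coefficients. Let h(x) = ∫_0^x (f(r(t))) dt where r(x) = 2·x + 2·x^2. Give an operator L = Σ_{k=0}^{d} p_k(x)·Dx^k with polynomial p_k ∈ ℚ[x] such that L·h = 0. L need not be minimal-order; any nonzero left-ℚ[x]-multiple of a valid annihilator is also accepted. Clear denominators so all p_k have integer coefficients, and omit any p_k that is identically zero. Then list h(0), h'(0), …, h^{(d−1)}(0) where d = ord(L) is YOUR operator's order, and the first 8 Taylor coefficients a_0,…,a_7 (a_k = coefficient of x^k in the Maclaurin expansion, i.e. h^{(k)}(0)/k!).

L = (-2 - 4·x)·Dx + Dx^2  (order 2).
h: a_k = 0, 2, 2, 8/3, 8/3, 8/3, 104/45, 608/315, …
ICs: h(0) = 0, h′(0) = 2.

f: a_k = 2, 2, 1, 1/3, 1/12, 1/60, 1/360, 1/2520, …
f∘r: x↦r, Dx↦Dx/r' in L_f ⇒ L₀.
h=∫h₀ ⇒ L = L₀·Dx.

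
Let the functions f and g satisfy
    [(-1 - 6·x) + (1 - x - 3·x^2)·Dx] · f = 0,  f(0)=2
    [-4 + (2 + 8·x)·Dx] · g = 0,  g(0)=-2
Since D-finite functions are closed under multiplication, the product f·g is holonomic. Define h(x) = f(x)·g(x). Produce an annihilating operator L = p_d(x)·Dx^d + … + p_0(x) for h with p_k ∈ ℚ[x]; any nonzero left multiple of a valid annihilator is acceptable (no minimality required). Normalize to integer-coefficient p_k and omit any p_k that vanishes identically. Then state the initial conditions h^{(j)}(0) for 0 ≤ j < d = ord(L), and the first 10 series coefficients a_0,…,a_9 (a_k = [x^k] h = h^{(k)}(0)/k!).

L = (3 + 8·x + 18·x^2) + (-1 - 3·x + 7·x^2 + 12·x^3)·Dx  (order 1).
h: a_k = -4, -12, -16, -68, -76, -392, -284, -2516, 64, -18924, …
ICs: h(0) = -4.

f: a_k = 2, 2, 8, 14, 38, 80, 194, 434, 1016, 2318, …
g: a_k = -2, -4, 4, -8, 20, -56, 168, -528, 1716, -5720, …
L₀ := L_f ⊗_s L_g (sym. prod.), ord ≤ 1.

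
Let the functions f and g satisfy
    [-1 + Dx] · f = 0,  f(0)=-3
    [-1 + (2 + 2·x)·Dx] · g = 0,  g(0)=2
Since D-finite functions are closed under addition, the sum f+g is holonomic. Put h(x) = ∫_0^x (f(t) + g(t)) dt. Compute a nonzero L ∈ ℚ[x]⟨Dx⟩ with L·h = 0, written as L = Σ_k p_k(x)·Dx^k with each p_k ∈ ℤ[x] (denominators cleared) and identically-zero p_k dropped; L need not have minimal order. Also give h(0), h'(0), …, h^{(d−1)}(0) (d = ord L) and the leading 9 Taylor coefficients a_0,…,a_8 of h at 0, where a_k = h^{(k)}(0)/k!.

L = (3 + 2·x)·Dx + (-5 - 8·x - 4·x^2)·Dx^2 + (2 + 6·x + 4·x^2)·Dx^3  (order 3).
h: a_k = 0, -1, -1, -7/12, -3/32, -13/320, 19/3840, -347/53760, 3401/860160, …
ICs: h(0) = 0, h′(0) = -1, h′′(0) = -2.

f: a_k = -3, -3, -3/2, -1/2, -1/8, -1/40, -1/240, -1/1680, -1/13440, …
g: a_k = 2, 1, -1/4, 1/8, -5/64, 7/128, -21/512, 33/1024, -429/16384, …
f+g: L₀ = lclm(L_f,L_g), ord ≤ 1+1.
∫: right-multiply L₀ by Dx.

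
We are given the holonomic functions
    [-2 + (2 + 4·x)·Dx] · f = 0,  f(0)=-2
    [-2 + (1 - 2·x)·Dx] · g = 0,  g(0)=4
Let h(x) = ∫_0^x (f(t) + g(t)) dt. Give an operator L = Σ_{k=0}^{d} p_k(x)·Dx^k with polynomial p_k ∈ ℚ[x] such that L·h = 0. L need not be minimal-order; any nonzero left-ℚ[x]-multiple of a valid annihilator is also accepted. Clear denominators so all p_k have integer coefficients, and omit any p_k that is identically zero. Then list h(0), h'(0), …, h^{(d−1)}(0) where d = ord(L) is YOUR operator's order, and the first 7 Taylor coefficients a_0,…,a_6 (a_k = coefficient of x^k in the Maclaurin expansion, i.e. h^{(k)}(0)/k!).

L = (10 + 12·x)·Dx + (-9 - 28·x - 36·x^2)·Dx^2 + (1 + 6·x - 4·x^2 - 24·x^3)·Dx^3  (order 3).
h: a_k = 0, 2, 3, 17/3, 31/4, 261/20, 505/24, …
ICs: h(0) = 0, h′(0) = 2, h′′(0) = 6.

f: a_k = -2, -2, 1, -1, 5/4, -7/4, 21/8, …
g: a_k = 4, 8, 16, 32, 64, 128, 256, …
f+g: L₀ = lclm(L_f,L_g), ord ≤ 1+1.
Integrate: L := L₀·Dx.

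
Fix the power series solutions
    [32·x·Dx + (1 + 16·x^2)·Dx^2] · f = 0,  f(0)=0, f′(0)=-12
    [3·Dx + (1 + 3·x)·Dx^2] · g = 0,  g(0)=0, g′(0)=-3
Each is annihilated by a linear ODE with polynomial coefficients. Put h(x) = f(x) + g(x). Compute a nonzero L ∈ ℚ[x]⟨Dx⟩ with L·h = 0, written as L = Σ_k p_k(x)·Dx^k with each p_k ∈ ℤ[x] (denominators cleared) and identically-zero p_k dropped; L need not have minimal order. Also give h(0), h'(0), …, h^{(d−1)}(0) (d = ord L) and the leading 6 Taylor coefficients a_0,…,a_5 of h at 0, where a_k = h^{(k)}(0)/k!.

L = (-96 - 864·x + 4608·x^2 + 4608·x^3)·Dx + (-50 - 192·x + 672·x^2 + 9216·x^3 + 9216·x^4)·Dx^2 + (-3 + 23·x + 96·x^2 + 512·x^3 + 2304·x^4 + 2304·x^5)·Dx^3  (order 3).
h: a_k = 0, -15, 9/2, 55, 81/4, -663, …
ICs: h(0) = 0, h′(0) = -15, h′′(0) = 9.

f: a_k = 0, -12, 0, 64, 0, -3072/5, …
g: a_k = 0, -3, 9/2, -9, 81/4, -243/5, …
f+g: L₀ = lclm(L_f,L_g), ord ≤ 2+2.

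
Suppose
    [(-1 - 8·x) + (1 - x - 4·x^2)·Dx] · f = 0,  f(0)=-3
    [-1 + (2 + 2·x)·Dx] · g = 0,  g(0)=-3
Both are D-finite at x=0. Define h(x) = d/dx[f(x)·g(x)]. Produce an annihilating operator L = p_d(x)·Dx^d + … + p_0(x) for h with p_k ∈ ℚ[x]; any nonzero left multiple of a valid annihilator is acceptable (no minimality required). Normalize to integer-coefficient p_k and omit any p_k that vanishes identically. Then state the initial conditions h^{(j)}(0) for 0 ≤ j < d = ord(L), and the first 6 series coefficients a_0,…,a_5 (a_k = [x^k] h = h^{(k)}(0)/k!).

L = (43 + 210·x + 603·x^2 + 680·x^3 + 240·x^4) + (-6 - 34·x + 6·x^2 + 194·x^3 + 256·x^4 + 96·x^5)·Dx  (order 1).
h: a_k = 27/2, 387/4, 4941/16, 37899/32, 906345/256, 5812965/512, …
ICs: h(0) = 27/2.

f: a_k = -3, -3, -15, -27, -87, -195, …
g: a_k = -3, -3/2, 3/8, -3/16, 15/128, -21/256, …
L₀ := L_f ⊗_s L_g (sym. prod.), ord ≤ 1.
Differentiate: ansatz ord ≤ ord L₀ ⇒ L.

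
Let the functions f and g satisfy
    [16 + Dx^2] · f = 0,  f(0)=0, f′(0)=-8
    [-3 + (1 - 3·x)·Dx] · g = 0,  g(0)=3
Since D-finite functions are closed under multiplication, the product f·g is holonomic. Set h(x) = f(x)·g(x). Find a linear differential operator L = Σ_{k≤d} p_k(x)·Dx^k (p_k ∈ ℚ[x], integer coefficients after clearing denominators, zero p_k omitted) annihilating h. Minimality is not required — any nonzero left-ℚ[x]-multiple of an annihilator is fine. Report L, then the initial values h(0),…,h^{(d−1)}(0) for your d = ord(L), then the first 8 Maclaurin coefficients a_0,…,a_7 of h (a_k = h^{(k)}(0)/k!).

L = (-16 + 48·x) + 6·Dx + (-1 + 3·x)·Dx^2  (order 2).
h: a_k = 0, -24, -72, -152, -456, -7096/5, -21288/5, -1339096/105, …
ICs: h(0) = 0, h′(0) = -24.

f: a_k = 0, -8, 0, 64/3, 0, -256/15, 0, 2048/315, …
g: a_k = 3, 9, 27, 81, 243, 729, 2187, 6561, …
Product ⇒ symmetric product L₀, ord ≤ 2.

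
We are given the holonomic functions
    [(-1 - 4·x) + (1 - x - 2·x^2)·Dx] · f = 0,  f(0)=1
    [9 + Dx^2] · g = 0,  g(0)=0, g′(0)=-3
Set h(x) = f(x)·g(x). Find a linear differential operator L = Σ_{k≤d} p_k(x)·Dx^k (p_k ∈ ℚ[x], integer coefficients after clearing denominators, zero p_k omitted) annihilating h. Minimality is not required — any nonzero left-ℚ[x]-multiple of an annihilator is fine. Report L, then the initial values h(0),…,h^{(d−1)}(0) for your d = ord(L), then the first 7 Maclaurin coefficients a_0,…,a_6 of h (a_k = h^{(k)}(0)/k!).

f: a_k = 1, 1, 3, 5, 11, 21, 43, …
g: a_k = 0, -3, 0, 9/2, 0, -81/40, 0, …
Sym-product of L_f,L_g gives L₀ (≤ ord 2).
L = (-5 + 9·x + 18·x^2) + (2 + 8·x)·Dx + (-1 + x + 2·x^2)·Dx^2  (order 2).
h: a_k = 0, -3, -3, -9/2, -21/2, -861/40, -1701/40, …
ICs: h(0) = 0, h′(0) = -3.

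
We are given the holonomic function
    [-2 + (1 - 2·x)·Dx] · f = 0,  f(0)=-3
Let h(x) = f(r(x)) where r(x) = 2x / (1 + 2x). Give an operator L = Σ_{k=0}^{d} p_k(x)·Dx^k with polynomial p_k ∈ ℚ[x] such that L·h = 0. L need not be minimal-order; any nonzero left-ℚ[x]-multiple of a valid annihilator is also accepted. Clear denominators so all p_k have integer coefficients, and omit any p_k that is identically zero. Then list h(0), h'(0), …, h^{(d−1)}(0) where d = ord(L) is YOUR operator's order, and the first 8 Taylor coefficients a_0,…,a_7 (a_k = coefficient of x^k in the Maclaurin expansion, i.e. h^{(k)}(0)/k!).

L = 4 + (-1 + 4·x^2)·Dx  (order 1).
h: a_k = -3, -12, -24, -48, -96, -192, -384, -768, …
ICs: h(0) = -3.

f: a_k = -3, -6, -12, -24, -48, -96, -192, -384, …
h₀=f(r): pull back L_f along r ⇒ L₀.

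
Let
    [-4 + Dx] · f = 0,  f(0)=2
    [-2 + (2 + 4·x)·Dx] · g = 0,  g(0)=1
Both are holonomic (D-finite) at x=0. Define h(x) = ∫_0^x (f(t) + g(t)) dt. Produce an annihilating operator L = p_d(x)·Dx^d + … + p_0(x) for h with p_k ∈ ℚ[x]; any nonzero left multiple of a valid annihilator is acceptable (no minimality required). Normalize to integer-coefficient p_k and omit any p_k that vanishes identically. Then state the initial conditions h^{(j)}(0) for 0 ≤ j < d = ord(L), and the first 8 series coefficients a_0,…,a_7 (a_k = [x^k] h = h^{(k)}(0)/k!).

f: a_k = 2, 8, 16, 64/3, 64/3, 256/15, 512/45, 2048/315, …
g: a_k = 1, 1, -1/2, 1/2, -5/8, 7/8, -21/16, 33/16, …
f+g: L₀ = lclm(L_f,L_g), ord ≤ 1+1.
h=∫₀ˣh₀: take L = L₀·Dx.
L = (20 + 32·x)·Dx + (-17 - 64·x - 64·x^2)·Dx^2 + (3 + 14·x + 16·x^2)·Dx^3  (order 3).
h: a_k = 0, 3, 9/2, 31/6, 131/24, 497/120, 2153/720, 7247/5040, …
ICs: h(0) = 0, h′(0) = 3, h′′(0) = 9.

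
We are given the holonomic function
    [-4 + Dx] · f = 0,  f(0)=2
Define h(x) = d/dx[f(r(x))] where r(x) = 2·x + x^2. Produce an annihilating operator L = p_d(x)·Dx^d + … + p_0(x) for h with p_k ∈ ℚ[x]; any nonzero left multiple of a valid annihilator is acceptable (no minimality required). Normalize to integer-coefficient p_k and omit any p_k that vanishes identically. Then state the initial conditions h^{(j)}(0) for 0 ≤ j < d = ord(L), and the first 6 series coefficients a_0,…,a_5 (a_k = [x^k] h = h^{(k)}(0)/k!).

L = (9 + 16·x + 8·x^2) + (-1 - x)·Dx  (order 1).
h: a_k = 16, 144, 704, 7360/3, 6784, 236416/15, …
ICs: h(0) = 16.

f: a_k = 2, 8, 16, 64/3, 64/3, 256/15, …
Change of var in L_f (x↦r) gives L₀.
h=h₀': d/dx-closure on L₀ ⇒ L.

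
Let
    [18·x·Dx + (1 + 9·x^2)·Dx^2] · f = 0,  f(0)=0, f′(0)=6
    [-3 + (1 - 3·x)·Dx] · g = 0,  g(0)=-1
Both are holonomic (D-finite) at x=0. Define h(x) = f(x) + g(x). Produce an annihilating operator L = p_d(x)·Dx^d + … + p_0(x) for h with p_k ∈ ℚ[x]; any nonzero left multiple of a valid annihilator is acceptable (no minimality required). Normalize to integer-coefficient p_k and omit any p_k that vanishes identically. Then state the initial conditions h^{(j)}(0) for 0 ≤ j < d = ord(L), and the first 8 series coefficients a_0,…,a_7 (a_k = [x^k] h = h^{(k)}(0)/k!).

L = (18 - 216·x - 486·x^2)·Dx + (-12 + 18·x - 108·x^2 - 486·x^3)·Dx^2 + (1 - 81·x^4)·Dx^3  (order 3).
h: a_k = -1, 3, -9, -45, -81, -729/5, -729, -19683/7, …
ICs: h(0) = -1, h′(0) = 3, h′′(0) = -18.

f: a_k = 0, 6, 0, -18, 0, 486/5, 0, -4374/7, …
g: a_k = -1, -3, -9, -27, -81, -243, -729, -2187, …
h₀=f+g: left-lcm gives L₀, ord ≤ 3.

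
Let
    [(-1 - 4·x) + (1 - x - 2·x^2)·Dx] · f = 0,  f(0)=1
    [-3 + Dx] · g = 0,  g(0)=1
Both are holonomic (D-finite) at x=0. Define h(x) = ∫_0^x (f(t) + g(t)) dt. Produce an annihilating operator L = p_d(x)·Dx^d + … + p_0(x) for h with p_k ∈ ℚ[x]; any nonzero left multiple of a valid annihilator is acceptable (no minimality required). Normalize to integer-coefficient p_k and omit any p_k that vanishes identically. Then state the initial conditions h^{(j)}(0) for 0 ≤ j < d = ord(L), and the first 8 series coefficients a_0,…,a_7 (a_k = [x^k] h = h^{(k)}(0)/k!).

L = (-9 - 9·x - 126·x^2 - 72·x^3)·Dx + (-3 + 30·x + 51·x^2 - 36·x^3 - 36·x^4)·Dx^2 + (2 - 9·x - 3·x^2 + 20·x^3 + 12·x^4)·Dx^3  (order 3).
h: a_k = 0, 2, 2, 5/2, 19/8, 23/8, 307/80, 503/80, …
ICs: h(0) = 0, h′(0) = 2, h′′(0) = 4.

f: a_k = 1, 1, 3, 5, 11, 21, 43, 85, …
g: a_k = 1, 3, 9/2, 9/2, 27/8, 81/40, 81/80, 243/560, …
h₀=f+g: left-lcm gives L₀, ord ≤ 2.
h=∫₀ˣh₀: take L = L₀·Dx.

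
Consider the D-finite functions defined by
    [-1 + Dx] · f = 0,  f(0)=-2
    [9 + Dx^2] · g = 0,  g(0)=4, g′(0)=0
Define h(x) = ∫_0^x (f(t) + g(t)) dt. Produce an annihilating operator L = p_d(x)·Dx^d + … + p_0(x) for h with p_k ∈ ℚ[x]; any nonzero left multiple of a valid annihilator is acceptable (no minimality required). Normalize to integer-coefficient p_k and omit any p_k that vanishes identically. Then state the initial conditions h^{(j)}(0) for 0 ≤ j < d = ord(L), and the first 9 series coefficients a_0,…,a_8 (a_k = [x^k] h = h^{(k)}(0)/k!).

f: a_k = -2, -2, -1, -1/3, -1/12, -1/60, -1/360, -1/2520, -1/20160, …
g: a_k = 4, 0, -18, 0, 27/2, 0, -81/20, 0, 729/1120, …
f+g: L₀ = lclm(L_f,L_g), ord ≤ 1+2.
Integrate: L := L₀·Dx.
L = -9·Dx + 9·Dx^2 - Dx^3 + Dx^4  (order 4).
h: a_k = 0, 2, -1, -19/3, -1/12, 161/60, -1/360, -1459/2520, -1/20160, …
ICs: h(0) = 0, h′(0) = 2, h′′(0) = -2, h′′′(0) = -38.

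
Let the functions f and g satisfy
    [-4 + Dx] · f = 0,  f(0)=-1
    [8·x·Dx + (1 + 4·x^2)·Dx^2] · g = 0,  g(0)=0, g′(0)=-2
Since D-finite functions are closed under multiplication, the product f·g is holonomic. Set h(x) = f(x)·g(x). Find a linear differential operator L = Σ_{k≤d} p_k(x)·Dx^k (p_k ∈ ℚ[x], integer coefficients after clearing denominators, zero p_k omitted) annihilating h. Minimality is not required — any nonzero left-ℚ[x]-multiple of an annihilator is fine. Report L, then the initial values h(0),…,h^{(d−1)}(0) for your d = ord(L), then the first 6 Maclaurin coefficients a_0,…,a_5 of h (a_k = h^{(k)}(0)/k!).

f: a_k = -1, -4, -8, -32/3, -32/3, -128/15, …
g: a_k = 0, -2, 0, 8/3, 0, -32/5, …
L₀ := L_f ⊗_s L_g (sym. prod.), ord ≤ 2.
L = (16 - 32·x + 64·x^2) + (-8 + 8·x - 32·x^2)·Dx + (1 + 4·x^2)·Dx^2  (order 2).
h: a_k = 0, 2, 8, 40/3, 32/3, 32/5, …
ICs: h(0) = 0, h′(0) = 2.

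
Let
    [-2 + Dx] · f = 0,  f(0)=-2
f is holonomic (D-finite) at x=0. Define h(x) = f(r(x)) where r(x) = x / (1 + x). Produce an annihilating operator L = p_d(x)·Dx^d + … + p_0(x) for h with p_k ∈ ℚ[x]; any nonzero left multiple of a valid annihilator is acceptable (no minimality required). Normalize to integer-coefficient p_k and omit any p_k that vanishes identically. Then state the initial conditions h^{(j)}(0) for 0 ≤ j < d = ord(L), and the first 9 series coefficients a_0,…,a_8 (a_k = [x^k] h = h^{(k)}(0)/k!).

f: a_k = -2, -4, -4, -8/3, -4/3, -8/15, -8/45, -16/315, -4/315, …
Change of var in L_f (x↦r) gives L₀.
L = -2 + (1 + 2·x + x^2)·Dx  (order 1).
h: a_k = -2, -4, 0, 4/3, -4/3, 4/5, -8/45, -20/63, 64/105, …
ICs: h(0) = -2.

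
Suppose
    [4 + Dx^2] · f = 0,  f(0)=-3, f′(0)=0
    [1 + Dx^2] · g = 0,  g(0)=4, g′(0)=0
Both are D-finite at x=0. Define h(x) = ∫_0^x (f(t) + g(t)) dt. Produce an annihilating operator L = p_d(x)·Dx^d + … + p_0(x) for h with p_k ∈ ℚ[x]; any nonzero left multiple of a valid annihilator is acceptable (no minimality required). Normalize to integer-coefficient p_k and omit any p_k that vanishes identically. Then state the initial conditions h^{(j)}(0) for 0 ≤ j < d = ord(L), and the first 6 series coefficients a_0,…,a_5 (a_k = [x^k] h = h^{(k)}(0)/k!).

L = 4·Dx + 5·Dx^3 + Dx^5  (order 5).
h: a_k = 0, 1, 0, 4/3, 0, -11/30, …
ICs: h(0) = 0, h′(0) = 1, h′′(0) = 0, h′′′(0) = 8, h′′′′(0) = 0.

f: a_k = -3, 0, 6, 0, -2, 0, …
g: a_k = 4, 0, -2, 0, 1/6, 0, …
f+g: L₀ = lclm(L_f,L_g), ord ≤ 2+2.
h=∫h₀ ⇒ L = L₀·Dx.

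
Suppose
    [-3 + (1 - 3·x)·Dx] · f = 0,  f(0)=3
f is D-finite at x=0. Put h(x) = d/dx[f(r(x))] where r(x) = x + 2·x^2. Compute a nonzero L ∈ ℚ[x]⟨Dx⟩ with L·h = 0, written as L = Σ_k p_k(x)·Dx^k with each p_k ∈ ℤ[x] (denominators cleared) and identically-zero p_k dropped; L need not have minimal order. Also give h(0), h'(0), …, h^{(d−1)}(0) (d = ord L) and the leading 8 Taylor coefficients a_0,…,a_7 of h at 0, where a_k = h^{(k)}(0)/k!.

L = (10 + 36·x + 72·x^2) + (-1 - x + 18·x^2 + 24·x^3)·Dx  (order 1).
h: a_k = 9, 90, 567, 3348, 18225, 95742, 488187, 2439720, …
ICs: h(0) = 9.

f: a_k = 3, 9, 27, 81, 243, 729, 2187, 6561, …
L₀ from L_f via x↦r, Dx↦r'^{-1}Dx.
Differentiate: ansatz ord ≤ ord L₀ ⇒ L.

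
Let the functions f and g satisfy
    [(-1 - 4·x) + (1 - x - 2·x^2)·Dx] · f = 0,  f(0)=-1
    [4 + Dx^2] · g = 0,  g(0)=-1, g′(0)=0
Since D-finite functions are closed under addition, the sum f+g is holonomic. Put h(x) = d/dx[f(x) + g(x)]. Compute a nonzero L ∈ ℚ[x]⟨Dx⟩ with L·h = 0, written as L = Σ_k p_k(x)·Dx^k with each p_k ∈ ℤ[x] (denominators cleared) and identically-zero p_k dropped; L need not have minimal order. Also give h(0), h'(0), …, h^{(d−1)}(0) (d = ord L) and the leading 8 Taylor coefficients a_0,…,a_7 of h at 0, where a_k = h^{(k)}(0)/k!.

L = (576 + 2400·x + 5616·x^2 + 3360·x^3 + 3840·x^4 + 1152·x^5 + 768·x^6) + (-68 - 236·x + 240·x^2 + 488·x^3 + 560·x^4 + 672·x^5 + 448·x^6 + 256·x^7)·Dx + (144 + 600·x + 1404·x^2 + 840·x^3 + 960·x^4 + 288·x^5 + 192·x^6)·Dx^2 + (-17 - 59·x + 60·x^2 + 122·x^3 + 140·x^4 + 168·x^5 + 112·x^6 + 64·x^7)·Dx^3  (order 3).
h: a_k = -1, -2, -15, -140/3, -105, -3862/15, -595, -430936/315, …
ICs: h(0) = -1, h′(0) = -2, h′′(0) = -30.

f: a_k = -1, -1, -3, -5, -11, -21, -43, -85, …
g: a_k = -1, 0, 2, 0, -2/3, 0, 4/45, 0, …
Sum ⇒ L₀ = lclm(L_f,L_g) in ℚ(x)⟨Dx⟩.
Derive L from L₀ (diff closure).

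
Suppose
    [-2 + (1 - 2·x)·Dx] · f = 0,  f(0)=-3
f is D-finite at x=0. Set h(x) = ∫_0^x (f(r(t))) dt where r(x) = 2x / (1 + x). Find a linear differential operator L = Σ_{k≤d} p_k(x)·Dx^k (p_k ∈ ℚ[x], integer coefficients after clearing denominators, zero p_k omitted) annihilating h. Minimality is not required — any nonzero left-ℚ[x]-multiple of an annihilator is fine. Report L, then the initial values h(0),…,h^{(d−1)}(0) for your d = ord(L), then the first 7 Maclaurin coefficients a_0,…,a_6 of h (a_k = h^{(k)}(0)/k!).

L = 4·Dx + (-1 + 2·x + 3·x^2)·Dx^2  (order 2).
h: a_k = 0, -3, -6, -12, -27, -324/5, -162, …
ICs: h(0) = 0, h′(0) = -3.

f: a_k = -3, -6, -12, -24, -48, -96, -192, …
h₀=f(r): pull back L_f along r ⇒ L₀.
Integrate: L := L₀·Dx.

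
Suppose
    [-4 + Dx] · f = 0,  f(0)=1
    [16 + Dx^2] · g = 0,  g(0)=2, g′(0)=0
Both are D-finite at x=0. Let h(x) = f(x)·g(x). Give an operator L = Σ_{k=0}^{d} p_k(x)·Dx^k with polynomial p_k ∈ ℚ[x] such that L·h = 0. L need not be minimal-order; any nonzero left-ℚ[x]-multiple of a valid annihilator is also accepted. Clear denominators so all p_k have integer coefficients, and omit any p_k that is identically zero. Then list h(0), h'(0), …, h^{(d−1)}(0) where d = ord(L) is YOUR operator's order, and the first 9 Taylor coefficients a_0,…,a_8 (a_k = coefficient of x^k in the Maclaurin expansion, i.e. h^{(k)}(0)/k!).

L = 32 - 8·Dx + Dx^2  (order 2).
h: a_k = 2, 8, 0, -128/3, -256/3, -1024/15, 0, 16384/315, 16384/315, …
ICs: h(0) = 2, h′(0) = 8.

f: a_k = 1, 4, 8, 32/3, 32/3, 128/15, 256/45, 1024/315, 512/315, …
g: a_k = 2, 0, -16, 0, 64/3, 0, -512/45, 0, 1024/315, …
f·g: L₀ = L_f ⊗_s L_g, ord ≤ 1·2.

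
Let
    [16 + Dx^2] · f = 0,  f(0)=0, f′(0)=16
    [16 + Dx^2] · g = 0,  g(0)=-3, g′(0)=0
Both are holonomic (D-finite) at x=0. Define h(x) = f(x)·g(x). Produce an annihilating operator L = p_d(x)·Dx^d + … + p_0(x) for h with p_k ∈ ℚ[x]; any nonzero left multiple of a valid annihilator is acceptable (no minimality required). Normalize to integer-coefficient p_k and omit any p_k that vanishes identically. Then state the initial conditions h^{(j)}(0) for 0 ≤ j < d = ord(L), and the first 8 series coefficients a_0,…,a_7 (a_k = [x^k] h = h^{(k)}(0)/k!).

L = 64·Dx + Dx^3  (order 3).
h: a_k = 0, -48, 0, 512, 0, -8192/5, 0, 262144/105, …
ICs: h(0) = 0, h′(0) = -48, h′′(0) = 0.

f: a_k = 0, 16, 0, -128/3, 0, 512/15, 0, -4096/315, …
g: a_k = -3, 0, 24, 0, -32, 0, 256/15, 0, …
h₀=f·g: eliminate ⇒ L₀, order ≤ 2·2.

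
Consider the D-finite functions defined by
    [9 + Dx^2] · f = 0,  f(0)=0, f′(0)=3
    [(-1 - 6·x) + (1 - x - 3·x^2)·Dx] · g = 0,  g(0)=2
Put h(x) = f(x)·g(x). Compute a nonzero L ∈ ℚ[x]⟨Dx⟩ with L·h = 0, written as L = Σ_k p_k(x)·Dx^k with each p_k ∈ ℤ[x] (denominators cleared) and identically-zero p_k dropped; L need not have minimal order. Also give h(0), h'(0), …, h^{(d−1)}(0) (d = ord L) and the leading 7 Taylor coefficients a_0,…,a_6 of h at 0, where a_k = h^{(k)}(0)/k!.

L = (-3 + 9·x + 27·x^2) + (2 + 12·x)·Dx + (-1 + x + 3·x^2)·Dx^2  (order 2).
h: a_k = 0, 6, 6, 15, 33, 1641/20, 3621/20, …
ICs: h(0) = 0, h′(0) = 6.

f: a_k = 0, 3, 0, -9/2, 0, 81/40, 0, …
g: a_k = 2, 2, 8, 14, 38, 80, 194, …
Sym-product of L_f,L_g gives L₀ (≤ ord 2).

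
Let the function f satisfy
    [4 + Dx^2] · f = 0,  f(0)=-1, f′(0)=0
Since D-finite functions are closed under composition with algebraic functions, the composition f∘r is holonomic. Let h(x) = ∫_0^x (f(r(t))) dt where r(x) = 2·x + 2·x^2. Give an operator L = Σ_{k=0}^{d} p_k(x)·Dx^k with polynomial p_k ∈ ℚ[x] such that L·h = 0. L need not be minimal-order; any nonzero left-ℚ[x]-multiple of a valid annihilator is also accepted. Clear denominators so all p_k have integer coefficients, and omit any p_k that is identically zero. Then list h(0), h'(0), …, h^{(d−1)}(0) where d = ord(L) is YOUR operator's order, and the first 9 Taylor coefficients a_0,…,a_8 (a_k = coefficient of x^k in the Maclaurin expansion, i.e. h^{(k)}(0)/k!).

f: a_k = -1, 0, 2, 0, -2/3, 0, 4/45, 0, -2/315, …
f∘r: x↦r, Dx↦Dx/r' in L_f ⇒ L₀.
∫: right-multiply L₀ by Dx.
L = (16 + 96·x + 192·x^2 + 128·x^3)·Dx - 2·Dx^2 + (1 + 2·x)·Dx^3  (order 3).
h: a_k = 0, -1, 0, 8/3, 4, -8/15, -64/9, -2624/315, -16/15, …
ICs: h(0) = 0, h′(0) = -1, h′′(0) = 0.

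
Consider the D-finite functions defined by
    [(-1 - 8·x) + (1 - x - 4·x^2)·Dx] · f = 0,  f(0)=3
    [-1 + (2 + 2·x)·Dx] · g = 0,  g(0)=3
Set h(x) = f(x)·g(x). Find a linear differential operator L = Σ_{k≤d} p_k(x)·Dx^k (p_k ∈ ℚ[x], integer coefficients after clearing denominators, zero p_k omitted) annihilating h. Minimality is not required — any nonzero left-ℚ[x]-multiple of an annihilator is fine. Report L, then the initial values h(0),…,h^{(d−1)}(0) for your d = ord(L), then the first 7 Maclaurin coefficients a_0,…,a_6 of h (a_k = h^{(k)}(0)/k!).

f: a_k = 3, 3, 15, 27, 87, 195, 543, …
g: a_k = 3, 3/2, -3/8, 3/16, -15/128, 21/256, -63/1024, …
L₀ := L_f ⊗_s L_g (sym. prod.), ord ≤ 1.
L = (3 + 17·x + 12·x^2) + (-2 + 10·x^2 + 8·x^3)·Dx  (order 1).
h: a_k = 9, 27/2, 387/8, 1647/16, 37899/128, 181269/256, 1937655/1024, …
ICs: h(0) = 9.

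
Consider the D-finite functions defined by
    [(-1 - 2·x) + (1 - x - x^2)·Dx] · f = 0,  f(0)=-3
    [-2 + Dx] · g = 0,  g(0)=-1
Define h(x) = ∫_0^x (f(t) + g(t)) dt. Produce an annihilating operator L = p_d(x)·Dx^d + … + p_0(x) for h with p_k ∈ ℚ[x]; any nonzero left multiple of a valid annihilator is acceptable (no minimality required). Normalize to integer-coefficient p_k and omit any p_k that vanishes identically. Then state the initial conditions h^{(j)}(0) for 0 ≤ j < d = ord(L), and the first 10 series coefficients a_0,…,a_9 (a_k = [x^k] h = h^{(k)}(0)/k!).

L = (-4 - 8·x - 24·x^2 - 8·x^3)·Dx + (14·x + 10·x^2 - 8·x^3 - 4·x^4)·Dx^2 + (1 - 5·x + x^2 + 6·x^3 + 2·x^4)·Dx^3  (order 3).
h: a_k = 0, -4, -5/2, -8/3, -31/12, -47/15, -182/45, -1759/315, -19853/2520, -32132/2835, …
ICs: h(0) = 0, h′(0) = -4, h′′(0) = -5.

f: a_k = -3, -3, -6, -9, -15, -24, -39, -63, -102, -165, …
g: a_k = -1, -2, -2, -4/3, -2/3, -4/15, -4/45, -8/315, -2/315, -4/2835, …
f+g: L₀ = lclm(L_f,L_g), ord ≤ 1+1.
h=∫₀ˣh₀: take L = L₀·Dx.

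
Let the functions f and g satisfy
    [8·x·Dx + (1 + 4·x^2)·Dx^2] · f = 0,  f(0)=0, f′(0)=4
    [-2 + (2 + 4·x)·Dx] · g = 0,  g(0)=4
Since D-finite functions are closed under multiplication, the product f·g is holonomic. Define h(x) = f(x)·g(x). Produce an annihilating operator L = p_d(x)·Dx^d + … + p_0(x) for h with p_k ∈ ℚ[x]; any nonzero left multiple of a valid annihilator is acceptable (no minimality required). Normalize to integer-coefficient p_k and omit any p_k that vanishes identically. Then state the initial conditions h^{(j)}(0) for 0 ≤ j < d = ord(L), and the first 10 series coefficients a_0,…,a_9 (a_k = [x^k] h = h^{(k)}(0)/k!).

L = (3 - 8·x - 4·x^2) + (-2 + 4·x + 24·x^2 + 16·x^3)·Dx + (1 + 4·x + 8·x^2 + 16·x^3 + 16·x^4)·Dx^2  (order 2).
h: a_k = 0, 16, 16, -88/3, -40/3, 778/15, 818/15, -18853/105, -11167/105, 237197/504, …
ICs: h(0) = 0, h′(0) = 16.

f: a_k = 0, 4, 0, -16/3, 0, 64/5, 0, -256/7, 0, 1024/9, …
g: a_k = 4, 4, -2, 2, -5/2, 7/2, -21/4, 33/4, -429/32, 715/32, …
Sym-product of L_f,L_g gives L₀ (≤ ord 2).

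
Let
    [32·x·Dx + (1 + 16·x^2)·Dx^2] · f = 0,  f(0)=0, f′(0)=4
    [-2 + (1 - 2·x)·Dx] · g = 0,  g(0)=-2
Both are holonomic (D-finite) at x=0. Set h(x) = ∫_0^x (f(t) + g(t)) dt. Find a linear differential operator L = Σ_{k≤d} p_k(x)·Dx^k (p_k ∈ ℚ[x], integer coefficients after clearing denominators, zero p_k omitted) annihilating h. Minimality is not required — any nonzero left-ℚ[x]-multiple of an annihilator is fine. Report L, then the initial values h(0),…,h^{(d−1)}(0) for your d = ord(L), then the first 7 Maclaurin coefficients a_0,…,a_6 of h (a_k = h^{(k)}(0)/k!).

f: a_k = 0, 4, 0, -64/3, 0, 1024/5, 0, …
g: a_k = -2, -4, -8, -16, -32, -64, -128, …
h₀=f+g: left-lcm gives L₀, ord ≤ 3.
∫: right-multiply L₀ by Dx.
L = (32 - 256·x - 1536·x^2)·Dx^2 + (-14 + 32·x + 160·x^2 - 1536·x^3)·Dx^3 + (1 + 6·x + 96·x^3 - 256·x^4)·Dx^4  (order 4).
h: a_k = 0, -2, 0, -8/3, -28/3, -32/5, 352/15, …
ICs: h(0) = 0, h′(0) = -2, h′′(0) = 0, h′′′(0) = -16.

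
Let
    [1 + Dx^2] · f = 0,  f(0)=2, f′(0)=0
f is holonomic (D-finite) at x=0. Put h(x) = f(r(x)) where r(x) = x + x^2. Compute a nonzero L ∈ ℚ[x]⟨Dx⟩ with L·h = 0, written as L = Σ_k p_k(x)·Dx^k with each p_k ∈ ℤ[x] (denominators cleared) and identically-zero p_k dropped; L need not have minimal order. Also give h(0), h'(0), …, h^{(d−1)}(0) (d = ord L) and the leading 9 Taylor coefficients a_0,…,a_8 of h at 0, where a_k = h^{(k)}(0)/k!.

L = (1 + 6·x + 12·x^2 + 8·x^3) - 2·Dx + (1 + 2·x)·Dx^2  (order 2).
h: a_k = 2, 0, -1, -2, -11/12, 1/3, 179/360, 19/60, 841/20160, …
ICs: h(0) = 2, h′(0) = 0.

f: a_k = 2, 0, -1, 0, 1/12, 0, -1/360, 0, 1/20160, …
Substitute x→r, Dx→(1/r')Dx; clear ⇒ L₀.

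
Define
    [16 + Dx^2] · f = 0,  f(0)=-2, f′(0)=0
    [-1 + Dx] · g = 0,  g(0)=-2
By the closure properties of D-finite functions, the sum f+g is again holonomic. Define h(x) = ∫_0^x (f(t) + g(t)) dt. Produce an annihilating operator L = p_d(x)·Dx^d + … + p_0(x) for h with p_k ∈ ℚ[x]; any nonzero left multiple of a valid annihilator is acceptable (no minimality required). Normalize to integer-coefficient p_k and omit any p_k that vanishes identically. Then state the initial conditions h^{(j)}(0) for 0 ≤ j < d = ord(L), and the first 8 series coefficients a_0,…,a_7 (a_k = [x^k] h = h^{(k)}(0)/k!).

L = -16·Dx + 16·Dx^2 - Dx^3 + Dx^4  (order 4).
h: a_k = 0, -4, -1, 5, -1/12, -257/60, -1/360, 13/8, …
ICs: h(0) = 0, h′(0) = -4, h′′(0) = -2, h′′′(0) = 30.

f: a_k = -2, 0, 16, 0, -64/3, 0, 512/45, 0, …
g: a_k = -2, -2, -1, -1/3, -1/12, -1/60, -1/360, -1/2520, …
f+g: L₀ = lclm(L_f,L_g), ord ≤ 2+1.
∫: right-multiply L₀ by Dx.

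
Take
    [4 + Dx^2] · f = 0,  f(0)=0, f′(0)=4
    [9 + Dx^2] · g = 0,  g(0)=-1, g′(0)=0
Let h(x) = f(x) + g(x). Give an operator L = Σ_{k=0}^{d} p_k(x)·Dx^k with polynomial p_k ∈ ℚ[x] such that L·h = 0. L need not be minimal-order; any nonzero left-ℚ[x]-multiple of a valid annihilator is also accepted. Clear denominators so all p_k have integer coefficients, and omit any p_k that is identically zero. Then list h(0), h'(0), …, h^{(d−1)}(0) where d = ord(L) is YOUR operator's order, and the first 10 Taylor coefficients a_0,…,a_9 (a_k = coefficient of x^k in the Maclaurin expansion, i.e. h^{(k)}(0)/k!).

L = 36 + 13·Dx^2 + Dx^4  (order 4).
h: a_k = -1, 4, 9/2, -8/3, -27/8, 8/15, 81/80, -16/315, -729/4480, 8/2835, …
ICs: h(0) = -1, h′(0) = 4, h′′(0) = 9, h′′′(0) = -16.

f: a_k = 0, 4, 0, -8/3, 0, 8/15, 0, -16/315, 0, 8/2835, …
g: a_k = -1, 0, 9/2, 0, -27/8, 0, 81/80, 0, -729/4480, 0, …
L₀ := lclm(L_f,L_g); ord L₀ ≤ 2+2.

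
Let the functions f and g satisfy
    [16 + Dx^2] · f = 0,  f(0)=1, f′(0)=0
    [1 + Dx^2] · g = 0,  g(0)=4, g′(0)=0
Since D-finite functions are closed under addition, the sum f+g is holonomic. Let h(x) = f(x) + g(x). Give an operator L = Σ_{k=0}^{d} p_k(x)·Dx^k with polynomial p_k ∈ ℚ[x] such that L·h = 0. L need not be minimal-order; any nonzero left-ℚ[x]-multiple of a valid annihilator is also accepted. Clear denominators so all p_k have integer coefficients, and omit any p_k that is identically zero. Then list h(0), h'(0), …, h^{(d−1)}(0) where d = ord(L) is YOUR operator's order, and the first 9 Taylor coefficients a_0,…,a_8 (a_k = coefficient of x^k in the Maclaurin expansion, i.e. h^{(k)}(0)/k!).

f: a_k = 1, 0, -8, 0, 32/3, 0, -256/45, 0, 512/315, …
g: a_k = 4, 0, -2, 0, 1/6, 0, -1/180, 0, 1/10080, …
L₀ := lclm(L_f,L_g); ord L₀ ≤ 2+2.
L = 16 + 17·Dx^2 + Dx^4  (order 4).
h: a_k = 5, 0, -10, 0, 65/6, 0, -205/36, 0, 3277/2016, …
ICs: h(0) = 5, h′(0) = 0, h′′(0) = -20, h′′′(0) = 0.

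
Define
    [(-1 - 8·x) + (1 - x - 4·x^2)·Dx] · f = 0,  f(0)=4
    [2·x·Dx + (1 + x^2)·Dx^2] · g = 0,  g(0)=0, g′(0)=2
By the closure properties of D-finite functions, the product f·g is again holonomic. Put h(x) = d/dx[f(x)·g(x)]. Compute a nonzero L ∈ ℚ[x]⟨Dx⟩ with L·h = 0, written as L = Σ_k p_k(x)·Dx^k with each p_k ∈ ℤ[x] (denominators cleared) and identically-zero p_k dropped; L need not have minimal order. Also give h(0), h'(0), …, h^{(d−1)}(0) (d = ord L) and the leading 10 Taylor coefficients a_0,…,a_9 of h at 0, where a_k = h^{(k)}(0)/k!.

L = (86 + 318·x^2 + 96·x^3 + 576·x^4) + (13 + 106·x + 57·x^2 + 334·x^3 + 96·x^4 + 384·x^5)·Dx + (-4 + 3·x + x^2 + 19·x^3 + 53·x^4 + 16·x^5 + 48·x^6)·Dx^2  (order 2).
h: a_k = 8, 16, 112, 832/3, 3304/3, 14928/5, 28928/3, 2829056/105, 2796856/35, 14080880/63, …
ICs: h(0) = 8, h′(0) = 16.

f: a_k = 4, 4, 20, 36, 116, 260, 724, 1764, 4660, 11716, …
g: a_k = 0, 2, 0, -2/3, 0, 2/5, 0, -2/7, 0, 2/9, …
Sym-product of L_f,L_g gives L₀ (≤ ord 2).
h=h₀': d/dx-closure on L₀ ⇒ L.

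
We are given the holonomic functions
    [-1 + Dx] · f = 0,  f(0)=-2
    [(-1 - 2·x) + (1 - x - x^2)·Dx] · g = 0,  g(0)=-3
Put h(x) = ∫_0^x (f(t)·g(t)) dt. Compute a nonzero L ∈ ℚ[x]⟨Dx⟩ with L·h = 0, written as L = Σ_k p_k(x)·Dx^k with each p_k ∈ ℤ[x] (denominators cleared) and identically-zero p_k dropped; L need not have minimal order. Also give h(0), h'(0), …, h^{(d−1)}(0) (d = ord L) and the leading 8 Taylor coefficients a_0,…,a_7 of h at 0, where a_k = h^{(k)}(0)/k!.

L = (2 + x - x^2)·Dx + (-1 + x + x^2)·Dx^2  (order 2).
h: a_k = 0, 6, 6, 7, 17/2, 221/20, 893/60, 17347/840, …
ICs: h(0) = 0, h′(0) = 6.

f: a_k = -2, -2, -1, -1/3, -1/12, -1/60, -1/360, -1/2520, …
g: a_k = -3, -3, -6, -9, -15, -24, -39, -63, …
h₀=f·g: eliminate ⇒ L₀, order ≤ 1·1.
Integrate: L := L₀·Dx.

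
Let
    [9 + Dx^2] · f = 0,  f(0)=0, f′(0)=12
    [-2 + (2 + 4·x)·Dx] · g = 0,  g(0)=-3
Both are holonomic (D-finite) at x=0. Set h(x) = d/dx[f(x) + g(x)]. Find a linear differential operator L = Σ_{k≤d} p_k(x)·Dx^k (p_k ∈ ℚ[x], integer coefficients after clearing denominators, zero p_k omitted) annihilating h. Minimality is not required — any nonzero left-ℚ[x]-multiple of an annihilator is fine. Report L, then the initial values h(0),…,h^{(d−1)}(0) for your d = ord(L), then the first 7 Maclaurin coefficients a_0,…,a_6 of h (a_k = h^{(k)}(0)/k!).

L = (-18 - 27·x - 27·x^2) + (-9 - 45·x - 81·x^2 - 54·x^3)·Dx + (-2 - 3·x - 3·x^2)·Dx^2 + (-1 - 5·x - 9·x^2 - 6·x^3)·Dx^3  (order 3).
h: a_k = 9, 3, -117/2, 15/2, 219/8, 189/8, -4437/80, …
ICs: h(0) = 9, h′(0) = 3, h′′(0) = -117.

f: a_k = 0, 12, 0, -18, 0, 81/10, 0, …
g: a_k = -3, -3, 3/2, -3/2, 15/8, -21/8, 63/16, …
h₀=f+g: left-lcm gives L₀, ord ≤ 3.
Differentiate: ansatz ord ≤ ord L₀ ⇒ L.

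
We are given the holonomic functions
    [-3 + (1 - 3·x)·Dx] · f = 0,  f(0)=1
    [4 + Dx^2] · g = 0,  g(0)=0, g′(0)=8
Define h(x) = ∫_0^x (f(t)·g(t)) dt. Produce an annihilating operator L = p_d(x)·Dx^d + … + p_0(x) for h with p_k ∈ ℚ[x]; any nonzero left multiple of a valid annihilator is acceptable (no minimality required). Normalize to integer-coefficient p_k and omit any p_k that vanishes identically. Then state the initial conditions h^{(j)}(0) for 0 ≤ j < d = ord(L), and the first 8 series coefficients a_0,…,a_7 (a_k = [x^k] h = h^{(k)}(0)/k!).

f: a_k = 1, 3, 9, 27, 81, 243, 729, 2187, …
g: a_k = 0, 8, 0, -16/3, 0, 16/15, 0, -32/315, …
h₀=f·g: eliminate ⇒ L₀, order ≤ 1·2.
∫: right-multiply L₀ by Dx.
L = (-4 + 12·x)·Dx + 6·Dx^2 + (-1 + 3·x)·Dx^3  (order 3).
h: a_k = 0, 0, 4, 8, 50/3, 40, 4508/45, 1288/5, …
ICs: h(0) = 0, h′(0) = 0, h′′(0) = 8.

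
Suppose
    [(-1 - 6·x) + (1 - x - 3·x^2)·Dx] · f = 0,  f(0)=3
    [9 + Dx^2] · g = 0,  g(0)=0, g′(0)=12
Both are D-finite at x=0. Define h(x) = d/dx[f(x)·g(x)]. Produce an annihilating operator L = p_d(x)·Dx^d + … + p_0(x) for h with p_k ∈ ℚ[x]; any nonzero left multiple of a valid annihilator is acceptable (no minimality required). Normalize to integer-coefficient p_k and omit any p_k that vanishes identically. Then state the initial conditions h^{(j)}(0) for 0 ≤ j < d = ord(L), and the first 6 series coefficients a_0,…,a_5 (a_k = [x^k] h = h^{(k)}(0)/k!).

L = (-15 - 54·x - 135·x^2 + 162·x^3 + 243·x^4) + (6·x + 54·x^2 + 108·x^3)·Dx + (1 - 4·x - 9·x^2 + 18·x^3 + 27·x^4)·Dx^2  (order 2).
h: a_k = 36, 72, 270, 792, 4923/2, 32589/5, …
ICs: h(0) = 36, h′(0) = 72.

f: a_k = 3, 3, 12, 21, 57, 120, …
g: a_k = 0, 12, 0, -18, 0, 81/10, …
Sym-product of L_f,L_g gives L₀ (≤ ord 2).
Differentiate: ansatz ord ≤ ord L₀ ⇒ L.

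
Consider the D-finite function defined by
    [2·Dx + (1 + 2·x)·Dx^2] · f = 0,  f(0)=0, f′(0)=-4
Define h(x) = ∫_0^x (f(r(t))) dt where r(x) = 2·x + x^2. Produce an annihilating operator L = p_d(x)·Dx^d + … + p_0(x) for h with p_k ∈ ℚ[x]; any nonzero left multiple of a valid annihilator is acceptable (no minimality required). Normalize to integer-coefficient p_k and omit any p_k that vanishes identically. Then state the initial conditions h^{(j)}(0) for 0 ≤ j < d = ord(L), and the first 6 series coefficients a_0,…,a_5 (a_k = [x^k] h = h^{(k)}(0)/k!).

f: a_k = 0, -4, 4, -16/3, 8, -64/5, …
h₀=f(r): pull back L_f along r ⇒ L₀.
Integrate: L := L₀·Dx.
L = (3 + 4·x + 2·x^2)·Dx^2 + (1 + 5·x + 6·x^2 + 2·x^3)·Dx^3  (order 3).
h: a_k = 0, 0, -4, 4, -20/3, 68/5, …
ICs: h(0) = 0, h′(0) = 0, h′′(0) = -8.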